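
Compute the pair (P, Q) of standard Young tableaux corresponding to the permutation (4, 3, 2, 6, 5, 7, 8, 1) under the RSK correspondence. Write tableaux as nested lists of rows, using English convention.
Insert each entry of the permutation into P by Schensted row insertion, recording in Q the position of each new cell.

Insert 4: appended to row 1. P = [[4]].
Insert 3: 3 bumps 4 from row 1; 4 starts row 2. P = [[3], [4]].
Insert 2: 2 bumps 3 from row 1; 3 bumps 4 from row 2; 4 starts row 3. P = [[2], [3], [4]].
Insert 6: appended to row 1. P = [[2, 6], [3], [4]].
Insert 5: 5 bumps 6 from row 1; 6 appends to row 2. P = [[2, 5], [3, 6], [4]].
Insert 7: appended to row 1. P = [[2, 5, 7], [3, 6], [4]].
Insert 8: appended to row 1. P = [[2, 5, 7, 8], [3, 6], [4]].
Insert 1: 1 bumps 2 from row 1; 2 bumps 3 from row 2; 3 bumps 4 from row 3; 4 starts row 4. P = [[1, 5, 7, 8], [2, 6], [3], [4]].

So P = [[1, 5, 7, 8], [2, 6], [3], [4]], Q = [[1, 4, 6, 7], [2, 5], [3], [8]].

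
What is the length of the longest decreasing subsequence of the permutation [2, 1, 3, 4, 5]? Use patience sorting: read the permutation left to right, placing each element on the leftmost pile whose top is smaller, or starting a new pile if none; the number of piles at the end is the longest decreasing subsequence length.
2: new pile. tops = [2]
1: new pile. tops = [2, 1]
3: onto pile 1 (replacing 2). tops = [3, 1]
4: onto pile 1 (replacing 3). tops = [4, 1]
5: onto pile 1 (replacing 4). tops = [5, 1]

2 piles, so the longest decreasing subsequence has length 2.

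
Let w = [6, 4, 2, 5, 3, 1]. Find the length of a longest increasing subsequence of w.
2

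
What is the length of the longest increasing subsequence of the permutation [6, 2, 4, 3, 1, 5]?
3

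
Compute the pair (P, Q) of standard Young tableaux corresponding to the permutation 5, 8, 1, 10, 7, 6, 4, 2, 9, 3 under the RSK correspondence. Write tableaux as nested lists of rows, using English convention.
P = [[1, 2, 3], [4, 6, 9], [5, 10], [7], [8]], Q = [[1, 2, 4], [3, 5, 9], [6, 10], [7], [8]]

Insert each entry of the permutation into P by Schensted row insertion, recording in Q the position of each new cell.

Insert 5: appended to row 1. P = [[5]].
Insert 8: appended to row 1. P = [[5, 8]].
Insert 1: 1 bumps 5 from row 1; 5 starts row 2. P = [[1, 8], [5]].
Insert 10: appended to row 1. P = [[1, 8, 10], [5]].
Insert 7: 7 bumps 8 from row 1; 8 appends to row 2. P = [[1, 7, 10], [5, 8]].
Insert 6: 6 bumps 7 from row 1; 7 bumps 8 from row 2; 8 starts row 3. P = [[1, 6, 10], [5, 7], [8]].
Insert 4: 4 bumps 6 from row 1; 6 bumps 7 from row 2; 7 bumps 8 from row 3; 8 starts row 4. P = [[1, 4, 10], [5, 6], [7], [8]].
Insert 2: 2 bumps 4 from row 1; 4 bumps 5 from row 2; 5 bumps 7 from row 3; 7 bumps 8 from row 4; 8 starts row 5. P = [[1, 2, 10], [4, 6], [5], [7], [8]].
Insert 9: 9 bumps 10 from row 1; 10 appends to row 2. P = [[1, 2, 9], [4, 6, 10], [5], [7], [8]].
Insert 3: 3 bumps 9 from row 1; 9 bumps 10 from row 2; 10 appends to row 3. P = [[1, 2, 3], [4, 6, 9], [5, 10], [7], [8]].

So P = [[1, 2, 3], [4, 6, 9], [5, 10], [7], [8]], Q = [[1, 2, 4], [3, 5, 9], [6, 10], [7], [8]].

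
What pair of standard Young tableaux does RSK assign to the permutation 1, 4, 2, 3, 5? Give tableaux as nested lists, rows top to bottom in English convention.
Insert each entry of the permutation into P by Schensted row insertion, recording in Q the position of each new cell.

Insert 1: appended to row 1. P = [[1]], Q = [[1]].
Insert 4: appended to row 1. P = [[1, 4]], Q = [[1, 2]].
Insert 2: 2 bumps 4 from row 1; 4 starts row 2. P = [[1, 2], [4]], Q = [[1, 2], [3]].
Insert 3: appended to row 1. P = [[1, 2, 3], [4]], Q = [[1, 2, 4], [3]].
Insert 5: appended to row 1. P = [[1, 2, 3, 5], [4]], Q = [[1, 2, 4, 5], [3]].

So P = [[1, 2, 3, 5], [4]], Q = [[1, 2, 4, 5], [3]].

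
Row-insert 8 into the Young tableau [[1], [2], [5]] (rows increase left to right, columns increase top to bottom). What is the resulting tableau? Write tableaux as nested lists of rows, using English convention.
[[1, 8], [2], [5]]

8 is larger than every entry of row 1, so it is appended to row 1. The new tableau is [[1, 8], [2], [5]].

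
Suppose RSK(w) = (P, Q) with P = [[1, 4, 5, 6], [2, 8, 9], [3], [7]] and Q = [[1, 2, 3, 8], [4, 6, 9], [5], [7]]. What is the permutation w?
3 7 8 4 2 5 1 9 6

Reverse the RSK construction: for i from n down to 1, find the cell of Q containing i, remove the entry at that cell from P, and reverse-bump it up through P; the value ejected from row 1 is w(i).

Step i=9: Q has 9 at row 2, column 3; remove 9 from row 2 of P and reverse-bump: 9 enters row 1 and ejects 6. So w(9) = 6. P is now [[1, 4, 5, 9], [2, 8], [3], [7]].
Step i=8: Q has 8 at row 1, column 4; remove that cell from P, ejecting 9. So w(8) = 9. P is now [[1, 4, 5], [2, 8], [3], [7]].
Step i=7: Q has 7 at row 4, column 1; remove 7 from row 4 of P and reverse-bump: 7 enters row 3 and ejects 3; 3 enters row 2 and ejects 2; 2 enters row 1 and ejects 1. So w(7) = 1. P is now [[2, 4, 5], [3, 8], [7]].
Step i=6: Q has 6 at row 2, column 2; remove 8 from row 2 of P and reverse-bump: 8 enters row 1 and ejects 5. So w(6) = 5. P is now [[2, 4, 8], [3], [7]].
Step i=5: Q has 5 at row 3, column 1; remove 7 from row 3 of P and reverse-bump: 7 enters row 2 and ejects 3; 3 enters row 1 and ejects 2. So w(5) = 2. P is now [[3, 4, 8], [7]].
Step i=4: Q has 4 at row 2, column 1; remove 7 from row 2 of P and reverse-bump: 7 enters row 1 and ejects 4. So w(4) = 4. P is now [[3, 7, 8]].
Step i=3: Q has 3 at row 1, column 3; remove that cell from P, ejecting 8. So w(3) = 8. P is now [[3, 7]].
Step i=2: Q has 2 at row 1, column 2; remove that cell from P, ejecting 7. So w(2) = 7. P is now [[3]].
Step i=1: Q has 1 at row 1, column 1; remove that cell from P, ejecting 3. So w(1) = 3. P is now [].

So w = 3 7 8 4 2 5 1 9 6.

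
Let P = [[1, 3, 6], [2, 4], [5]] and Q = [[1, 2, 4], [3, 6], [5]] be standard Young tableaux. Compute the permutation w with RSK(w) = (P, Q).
Reverse the RSK construction: for i from n down to 1, find the cell of Q containing i, remove the entry at that cell from P, and reverse-bump it up through P; the value ejected from row 1 is w(i).

Step i=6: Q has 6 at row 2, column 2; remove 4 from row 2 of P and reverse-bump: 4 enters row 1 and ejects 3. So w(6) = 3. P is now [[1, 4, 6], [2], [5]].
Step i=5: Q has 5 at row 3, column 1; remove 5 from row 3 of P and reverse-bump: 5 enters row 2 and ejects 2; 2 enters row 1 and ejects 1. So w(5) = 1. P is now [[2, 4, 6], [5]].
Step i=4: Q has 4 at row 1, column 3; remove that cell from P, ejecting 6. So w(4) = 6. P is now [[2, 4], [5]].
Step i=3: Q has 3 at row 2, column 1; remove 5 from row 2 of P and reverse-bump: 5 enters row 1 and ejects 4. So w(3) = 4. P is now [[2, 5]].
Step i=2: Q has 2 at row 1, column 2; remove that cell from P, ejecting 5. So w(2) = 5. P is now [[2]].
Step i=1: Q has 1 at row 1, column 1; remove that cell from P, ejecting 2. So w(1) = 2. P is now [].

So w = 2 5 4 6 1 3.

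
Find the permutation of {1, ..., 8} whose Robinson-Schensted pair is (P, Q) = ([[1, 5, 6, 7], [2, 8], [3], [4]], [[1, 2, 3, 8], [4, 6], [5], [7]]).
4 5 8 3 2 6 1 7

Reverse the RSK construction: for i from n down to 1, find the cell of Q containing i, remove the entry at that cell from P, and reverse-bump it up through P; the value ejected from row 1 is w(i).

Step i=8: Q has 8 at row 1, column 4; remove that cell from P, ejecting 7. So w(8) = 7. P is now [[1, 5, 6], [2, 8], [3], [4]].
Step i=7: Q has 7 at row 4, column 1; remove 4 from row 4 of P and reverse-bump: 4 enters row 3 and ejects 3; 3 enters row 2 and ejects 2; 2 enters row 1 and ejects 1. So w(7) = 1. P is now [[2, 5, 6], [3, 8], [4]].
Step i=6: Q has 6 at row 2, column 2; remove 8 from row 2 of P and reverse-bump: 8 enters row 1 and ejects 6. So w(6) = 6. P is now [[2, 5, 8], [3], [4]].
Step i=5: Q has 5 at row 3, column 1; remove 4 from row 3 of P and reverse-bump: 4 enters row 2 and ejects 3; 3 enters row 1 and ejects 2. So w(5) = 2. P is now [[3, 5, 8], [4]].
Step i=4: Q has 4 at row 2, column 1; remove 4 from row 2 of P and reverse-bump: 4 enters row 1 and ejects 3. So w(4) = 3. P is now [[4, 5, 8]].
Step i=3: Q has 3 at row 1, column 3; remove that cell from P, ejecting 8. So w(3) = 8. P is now [[4, 5]].
Step i=2: Q has 2 at row 1, column 2; remove that cell from P, ejecting 5. So w(2) = 5. P is now [[4]].
Step i=1: Q has 1 at row 1, column 1; remove that cell from P, ejecting 4. So w(1) = 4. P is now [].

So w = 4 5 8 3 2 6 1 7.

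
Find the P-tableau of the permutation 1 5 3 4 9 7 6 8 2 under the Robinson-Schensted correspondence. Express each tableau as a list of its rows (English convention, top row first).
Insert 1: appended to row 1. P = [[1]].
Insert 5: appended to row 1. P = [[1, 5]].
Insert 3: 3 bumps 5 from row 1; 5 starts row 2. P = [[1, 3], [5]].
Insert 4: appended to row 1. P = [[1, 3, 4], [5]].
Insert 9: appended to row 1. P = [[1, 3, 4, 9], [5]].
Insert 7: 7 bumps 9 from row 1; 9 appends to row 2. P = [[1, 3, 4, 7], [5, 9]].
Insert 6: 6 bumps 7 from row 1; 7 bumps 9 from row 2; 9 starts row 3. P = [[1, 3, 4, 6], [5, 7], [9]].
Insert 8: appended to row 1. P = [[1, 3, 4, 6, 8], [5, 7], [9]].
Insert 2: 2 bumps 3 from row 1; 3 bumps 5 from row 2; 5 bumps 9 from row 3; 9 starts row 4. P = [[1, 2, 4, 6, 8], [3, 7], [5], [9]].

So P = [[1, 2, 4, 6, 8], [3, 7], [5], [9]].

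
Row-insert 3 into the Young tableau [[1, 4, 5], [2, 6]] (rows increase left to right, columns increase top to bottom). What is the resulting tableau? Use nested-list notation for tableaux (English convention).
[[1, 3, 5], [2, 4], [6]]

In row 1, 3 replaces 4 (the leftmost entry greater than 3); 4 is bumped to row 2. In row 2, 4 replaces 6 (the leftmost entry greater than 4); 6 is bumped to row 3. 6 starts a new row 3. The new tableau is [[1, 3, 5], [2, 4], [6]].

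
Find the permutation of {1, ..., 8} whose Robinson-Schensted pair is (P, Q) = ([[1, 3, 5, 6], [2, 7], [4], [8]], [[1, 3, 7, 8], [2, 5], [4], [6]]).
8 4 7 2 3 1 5 6

Reverse the RSK construction: for i from n down to 1, find the cell of Q containing i, remove the entry at that cell from P, and reverse-bump it up through P; the value ejected from row 1 is w(i).

Step i=8: Q has 8 at row 1, column 4; remove that cell from P, ejecting 6. So w(8) = 6. P is now [[1, 3, 5], [2, 7], [4], [8]].
Step i=7: Q has 7 at row 1, column 3; remove that cell from P, ejecting 5. So w(7) = 5. P is now [[1, 3], [2, 7], [4], [8]].
Step i=6: Q has 6 at row 4, column 1; remove 8 from row 4 of P and reverse-bump: 8 enters row 3 and ejects 4; 4 enters row 2 and ejects 2; 2 enters row 1 and ejects 1. So w(6) = 1. P is now [[2, 3], [4, 7], [8]].
Step i=5: Q has 5 at row 2, column 2; remove 7 from row 2 of P and reverse-bump: 7 enters row 1 and ejects 3. So w(5) = 3. P is now [[2, 7], [4], [8]].
Step i=4: Q has 4 at row 3, column 1; remove 8 from row 3 of P and reverse-bump: 8 enters row 2 and ejects 4; 4 enters row 1 and ejects 2. So w(4) = 2. P is now [[4, 7], [8]].
Step i=3: Q has 3 at row 1, column 2; remove that cell from P, ejecting 7. So w(3) = 7. P is now [[4], [8]].
Step i=2: Q has 2 at row 2, column 1; remove 8 from row 2 of P and reverse-bump: 8 enters row 1 and ejects 4. So w(2) = 4. P is now [[8]].
Step i=1: Q has 1 at row 1, column 1; remove that cell from P, ejecting 8. So w(1) = 8. P is now [].

So w = 8 4 7 2 3 1 5 6.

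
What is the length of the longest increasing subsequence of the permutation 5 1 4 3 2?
2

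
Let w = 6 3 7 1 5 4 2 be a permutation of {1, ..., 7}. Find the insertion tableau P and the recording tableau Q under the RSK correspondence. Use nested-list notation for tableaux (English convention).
P = [[1, 2], [3, 4], [5, 7], [6]], Q = [[1, 3], [2, 5], [4, 6], [7]]

Insert each entry of the permutation into P by Schensted row insertion, recording in Q the position of each new cell.

Insert 6: appended to row 1. P = [[6]].
Insert 3: 3 bumps 6 from row 1; 6 starts row 2. P = [[3], [6]].
Insert 7: appended to row 1. P = [[3, 7], [6]].
Insert 1: 1 bumps 3 from row 1; 3 bumps 6 from row 2; 6 starts row 3. P = [[1, 7], [3], [6]].
Insert 5: 5 bumps 7 from row 1; 7 appends to row 2. P = [[1, 5], [3, 7], [6]].
Insert 4: 4 bumps 5 from row 1; 5 bumps 7 from row 2; 7 appends to row 3. P = [[1, 4], [3, 5], [6, 7]].
Insert 2: 2 bumps 4 from row 1; 4 bumps 5 from row 2; 5 bumps 6 from row 3; 6 starts row 4. P = [[1, 2], [3, 4], [5, 7], [6]].

So P = [[1, 2], [3, 4], [5, 7], [6]], Q = [[1, 3], [2, 5], [4, 6], [7]].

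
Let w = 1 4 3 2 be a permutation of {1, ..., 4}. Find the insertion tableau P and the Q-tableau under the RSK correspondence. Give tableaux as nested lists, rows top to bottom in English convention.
P = [[1, 2], [3], [4]], Q = [[1, 2], [3], [4]]

Insert each entry of the permutation into P by Schensted row insertion, recording in Q the position of each new cell.

Insert 1: appended to row 1. P = [[1]].
Insert 4: appended to row 1. P = [[1, 4]].
Insert 3: 3 bumps 4 from row 1; 4 starts row 2. P = [[1, 3], [4]].
Insert 2: 2 bumps 3 from row 1; 3 bumps 4 from row 2; 4 starts row 3. P = [[1, 2], [3], [4]].

So P = [[1, 2], [3], [4]], Q = [[1, 2], [3], [4]].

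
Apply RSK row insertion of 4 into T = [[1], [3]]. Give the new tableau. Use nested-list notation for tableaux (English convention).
4 is larger than every entry of row 1, so it is appended to row 1. The new tableau is [[1, 4], [3]].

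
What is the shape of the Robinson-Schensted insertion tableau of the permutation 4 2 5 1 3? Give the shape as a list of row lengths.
Row-insert each entry into an empty tableau.

After inserting 4: P = [[4]].
After inserting 2: P = [[2], [4]].
After inserting 5: P = [[2, 5], [4]].
After inserting 1: P = [[1, 5], [2], [4]].
After inserting 3: P = [[1, 3], [2, 5], [4]].

The final insertion tableau P = [[1, 3], [2, 5], [4]] has shape [2, 2, 1].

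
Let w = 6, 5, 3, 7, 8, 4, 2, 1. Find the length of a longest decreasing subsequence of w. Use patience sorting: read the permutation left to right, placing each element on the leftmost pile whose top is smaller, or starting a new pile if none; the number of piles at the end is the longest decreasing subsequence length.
6: new pile. tops = [6]
5: new pile. tops = [6, 5]
3: new pile. tops = [6, 5, 3]
7: onto pile 1 (replacing 6). tops = [7, 5, 3]
8: onto pile 1 (replacing 7). tops = [8, 5, 3]
4: onto pile 3 (replacing 3). tops = [8, 5, 4]
2: new pile. tops = [8, 5, 4, 2]
1: new pile. tops = [8, 5, 4, 2, 1]

5 piles, so the longest decreasing subsequence has length 5.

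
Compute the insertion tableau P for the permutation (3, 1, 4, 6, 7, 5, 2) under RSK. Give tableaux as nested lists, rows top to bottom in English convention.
P = [[1, 2, 5, 7], [3, 4], [6]]

Insert 3: appended to row 1. P = [[3]].
Insert 1: 1 bumps 3 from row 1; 3 starts row 2. P = [[1], [3]].
Insert 4: appended to row 1. P = [[1, 4], [3]].
Insert 6: appended to row 1. P = [[1, 4, 6], [3]].
Insert 7: appended to row 1. P = [[1, 4, 6, 7], [3]].
Insert 5: 5 bumps 6 from row 1; 6 appends to row 2. P = [[1, 4, 5, 7], [3, 6]].
Insert 2: 2 bumps 4 from row 1; 4 bumps 6 from row 2; 6 starts row 3. P = [[1, 2, 5, 7], [3, 4], [6]].

So P = [[1, 2, 5, 7], [3, 4], [6]].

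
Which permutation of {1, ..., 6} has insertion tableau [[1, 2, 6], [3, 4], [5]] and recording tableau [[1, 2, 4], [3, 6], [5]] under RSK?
Reverse RSK: for i = n, n-1, ..., 1, locate i in Q, remove the corresponding corner cell from P, and reverse-bump its entry up through P; the value ejected from row 1 is w(i).

So w = 3 5 4 6 1 2.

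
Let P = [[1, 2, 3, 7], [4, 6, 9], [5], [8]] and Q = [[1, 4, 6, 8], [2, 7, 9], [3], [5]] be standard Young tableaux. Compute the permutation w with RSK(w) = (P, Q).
8 5 1 4 2 6 3 9 7

Reverse the RSK construction: for i from n down to 1, find the cell of Q containing i, remove the entry at that cell from P, and reverse-bump it up through P; the value ejected from row 1 is w(i).

Step i=9: Q has 9 at row 2, column 3; remove 9 from row 2 of P and reverse-bump: 9 enters row 1 and ejects 7. So w(9) = 7. P is now [[1, 2, 3, 9], [4, 6], [5], [8]].
Step i=8: Q has 8 at row 1, column 4; remove that cell from P, ejecting 9. So w(8) = 9. P is now [[1, 2, 3], [4, 6], [5], [8]].
Step i=7: Q has 7 at row 2, column 2; remove 6 from row 2 of P and reverse-bump: 6 enters row 1 and ejects 3. So w(7) = 3. P is now [[1, 2, 6], [4], [5], [8]].
Step i=6: Q has 6 at row 1, column 3; remove that cell from P, ejecting 6. So w(6) = 6. P is now [[1, 2], [4], [5], [8]].
Step i=5: Q has 5 at row 4, column 1; remove 8 from row 4 of P and reverse-bump: 8 enters row 3 and ejects 5; 5 enters row 2 and ejects 4; 4 enters row 1 and ejects 2. So w(5) = 2. P is now [[1, 4], [5], [8]].
Step i=4: Q has 4 at row 1, column 2; remove that cell from P, ejecting 4. So w(4) = 4. P is now [[1], [5], [8]].
Step i=3: Q has 3 at row 3, column 1; remove 8 from row 3 of P and reverse-bump: 8 enters row 2 and ejects 5; 5 enters row 1 and ejects 1. So w(3) = 1. P is now [[5], [8]].
Step i=2: Q has 2 at row 2, column 1; remove 8 from row 2 of P and reverse-bump: 8 enters row 1 and ejects 5. So w(2) = 5. P is now [[8]].
Step i=1: Q has 1 at row 1, column 1; remove that cell from P, ejecting 8. So w(1) = 8. P is now [].

So w = 8 5 1 4 2 6 3 9 7.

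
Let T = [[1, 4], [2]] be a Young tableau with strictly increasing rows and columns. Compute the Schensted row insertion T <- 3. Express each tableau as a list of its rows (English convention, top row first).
In row 1, 3 replaces 4 (the leftmost entry greater than 3); 4 is bumped to row 2. 4 is appended to row 2. The new tableau is [[1, 3], [2, 4]].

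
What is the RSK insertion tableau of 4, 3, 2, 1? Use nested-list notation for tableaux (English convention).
P = [[1], [2], [3], [4]]

Insert 4: appended to row 1. P = [[4]].
Insert 3: 3 bumps 4 from row 1; 4 starts row 2. P = [[3], [4]].
Insert 2: 2 bumps 3 from row 1; 3 bumps 4 from row 2; 4 starts row 3. P = [[2], [3], [4]].
Insert 1: 1 bumps 2 from row 1; 2 bumps 3 from row 2; 3 bumps 4 from row 3; 4 starts row 4. P = [[1], [2], [3], [4]].

So P = [[1], [2], [3], [4]].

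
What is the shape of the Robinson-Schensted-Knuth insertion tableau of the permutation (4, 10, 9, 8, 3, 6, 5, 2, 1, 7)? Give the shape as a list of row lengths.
[3, 2, 1, 1, 1, 1, 1]

Row-insert each entry into an empty tableau.

After inserting 4: P = [[4]].
After inserting 10: P = [[4, 10]].
After inserting 9: P = [[4, 9], [10]].
After inserting 8: P = [[4, 8], [9], [10]].
After inserting 3: P = [[3, 8], [4], [9], [10]].
After inserting 6: P = [[3, 6], [4, 8], [9], [10]].
After inserting 5: P = [[3, 5], [4, 6], [8], [9], [10]].
After inserting 2: P = [[2, 5], [3, 6], [4], [8], [9], [10]].
After inserting 1: P = [[1, 5], [2, 6], [3], [4], [8], [9], [10]].
After inserting 7: P = [[1, 5, 7], [2, 6], [3], [4], [8], [9], [10]].

The final insertion tableau P = [[1, 5, 7], [2, 6], [3], [4], [8], [9], [10]] has shape [3, 2, 1, 1, 1, 1, 1].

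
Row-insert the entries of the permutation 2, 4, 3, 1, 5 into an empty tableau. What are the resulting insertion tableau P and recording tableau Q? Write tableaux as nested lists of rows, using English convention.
Insert each entry of the permutation into P by Schensted row insertion, recording in Q the position of each new cell.

Insert 2: appended to row 1. P = [[2]], Q = [[1]].
Insert 4: appended to row 1. P = [[2, 4]], Q = [[1, 2]].
Insert 3: 3 bumps 4 from row 1; 4 starts row 2. P = [[2, 3], [4]], Q = [[1, 2], [3]].
Insert 1: 1 bumps 2 from row 1; 2 bumps 4 from row 2; 4 starts row 3. P = [[1, 3], [2], [4]], Q = [[1, 2], [3], [4]].
Insert 5: appended to row 1. P = [[1, 3, 5], [2], [4]], Q = [[1, 2, 5], [3], [4]].

So P = [[1, 3, 5], [2], [4]], Q = [[1, 2, 5], [3], [4]].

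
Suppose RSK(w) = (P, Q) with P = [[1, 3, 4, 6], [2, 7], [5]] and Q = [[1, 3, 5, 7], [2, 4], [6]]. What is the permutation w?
Reverse the RSK construction: for i from n down to 1, find the cell of Q containing i, remove the entry at that cell from P, and reverse-bump it up through P; the value ejected from row 1 is w(i).

Step i=7: Q has 7 at row 1, column 4; remove that cell from P, ejecting 6. So w(7) = 6. P is now [[1, 3, 4], [2, 7], [5]].
Step i=6: Q has 6 at row 3, column 1; remove 5 from row 3 of P and reverse-bump: 5 enters row 2 and ejects 2; 2 enters row 1 and ejects 1. So w(6) = 1. P is now [[2, 3, 4], [5, 7]].
Step i=5: Q has 5 at row 1, column 3; remove that cell from P, ejecting 4. So w(5) = 4. P is now [[2, 3], [5, 7]].
Step i=4: Q has 4 at row 2, column 2; remove 7 from row 2 of P and reverse-bump: 7 enters row 1 and ejects 3. So w(4) = 3. P is now [[2, 7], [5]].
Step i=3: Q has 3 at row 1, column 2; remove that cell from P, ejecting 7. So w(3) = 7. P is now [[2], [5]].
Step i=2: Q has 2 at row 2, column 1; remove 5 from row 2 of P and reverse-bump: 5 enters row 1 and ejects 2. So w(2) = 2. P is now [[5]].
Step i=1: Q has 1 at row 1, column 1; remove that cell from P, ejecting 5. So w(1) = 5. P is now [].

So w = 5 2 7 3 4 1 6.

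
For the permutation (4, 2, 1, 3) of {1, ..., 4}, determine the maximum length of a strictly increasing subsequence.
2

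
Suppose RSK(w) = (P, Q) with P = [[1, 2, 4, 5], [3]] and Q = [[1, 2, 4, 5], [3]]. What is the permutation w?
1 3 2 4 5

Reverse the RSK construction: for i from n down to 1, find the cell of Q containing i, remove the entry at that cell from P, and reverse-bump it up through P; the value ejected from row 1 is w(i).

Step i=5: Q has 5 at row 1, column 4; remove that cell from P, ejecting 5. So w(5) = 5. P is now [[1, 2, 4], [3]].
Step i=4: Q has 4 at row 1, column 3; remove that cell from P, ejecting 4. So w(4) = 4. P is now [[1, 2], [3]].
Step i=3: Q has 3 at row 2, column 1; remove 3 from row 2 of P and reverse-bump: 3 enters row 1 and ejects 2. So w(3) = 2. P is now [[1, 3]].
Step i=2: Q has 2 at row 1, column 2; remove that cell from P, ejecting 3. So w(2) = 3. P is now [[1]].
Step i=1: Q has 1 at row 1, column 1; remove that cell from P, ejecting 1. So w(1) = 1. P is now [].

So w = 1 3 2 4 5.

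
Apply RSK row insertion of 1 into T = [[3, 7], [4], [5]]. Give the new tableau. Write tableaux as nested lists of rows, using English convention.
In row 1, 1 replaces 3 (the leftmost entry greater than 1); 3 is bumped to row 2. In row 2, 3 replaces 4 (the leftmost entry greater than 3); 4 is bumped to row 3. In row 3, 4 replaces 5 (the leftmost entry greater than 4); 5 is bumped to row 4. 5 starts a new row 4. The new tableau is [[1, 7], [3], [4], [5]].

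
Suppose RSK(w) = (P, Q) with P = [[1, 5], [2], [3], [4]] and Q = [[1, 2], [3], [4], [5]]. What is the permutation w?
Reverse the RSK construction: for i from n down to 1, find the cell of Q containing i, remove the entry at that cell from P, and reverse-bump it up through P; the value ejected from row 1 is w(i).

Step i=5: Q has 5 at row 4, column 1; remove 4 from row 4 of P and reverse-bump: 4 enters row 3 and ejects 3; 3 enters row 2 and ejects 2; 2 enters row 1 and ejects 1. So w(5) = 1. P is now [[2, 5], [3], [4]].
Step i=4: Q has 4 at row 3, column 1; remove 4 from row 3 of P and reverse-bump: 4 enters row 2 and ejects 3; 3 enters row 1 and ejects 2. So w(4) = 2. P is now [[3, 5], [4]].
Step i=3: Q has 3 at row 2, column 1; remove 4 from row 2 of P and reverse-bump: 4 enters row 1 and ejects 3. So w(3) = 3. P is now [[4, 5]].
Step i=2: Q has 2 at row 1, column 2; remove that cell from P, ejecting 5. So w(2) = 5. P is now [[4]].
Step i=1: Q has 1 at row 1, column 1; remove that cell from P, ejecting 4. So w(1) = 4. P is now [].

So w = 4 5 3 2 1.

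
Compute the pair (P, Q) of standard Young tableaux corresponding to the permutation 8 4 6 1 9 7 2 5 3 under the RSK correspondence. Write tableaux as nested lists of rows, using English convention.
P = [[1, 2, 3], [4, 5, 7], [6, 9], [8]], Q = [[1, 3, 5], [2, 6, 8], [4, 7], [9]]

Insert each entry of the permutation into P by Schensted row insertion, recording in Q the position of each new cell.

Insert 8: appended to row 1. P = [[8]], Q = [[1]].
Insert 4: 4 bumps 8 from row 1; 8 starts row 2. P = [[4], [8]], Q = [[1], [2]].
Insert 6: appended to row 1. P = [[4, 6], [8]], Q = [[1, 3], [2]].
Insert 1: 1 bumps 4 from row 1; 4 bumps 8 from row 2; 8 starts row 3. P = [[1, 6], [4], [8]], Q = [[1, 3], [2], [4]].
Insert 9: appended to row 1. P = [[1, 6, 9], [4], [8]], Q = [[1, 3, 5], [2], [4]].
Insert 7: 7 bumps 9 from row 1; 9 appends to row 2. P = [[1, 6, 7], [4, 9], [8]], Q = [[1, 3, 5], [2, 6], [4]].
Insert 2: 2 bumps 6 from row 1; 6 bumps 9 from row 2; 9 appends to row 3. P = [[1, 2, 7], [4, 6], [8, 9]], Q = [[1, 3, 5], [2, 6], [4, 7]].
Insert 5: 5 bumps 7 from row 1; 7 appends to row 2. P = [[1, 2, 5], [4, 6, 7], [8, 9]], Q = [[1, 3, 5], [2, 6, 8], [4, 7]].
Insert 3: 3 bumps 5 from row 1; 5 bumps 6 from row 2; 6 bumps 8 from row 3; 8 starts row 4. P = [[1, 2, 3], [4, 5, 7], [6, 9], [8]], Q = [[1, 3, 5], [2, 6, 8], [4, 7], [9]].

So P = [[1, 2, 3], [4, 5, 7], [6, 9], [8]], Q = [[1, 3, 5], [2, 6, 8], [4, 7], [9]].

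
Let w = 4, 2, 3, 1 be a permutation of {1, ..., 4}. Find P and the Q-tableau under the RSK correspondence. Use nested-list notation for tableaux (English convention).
P = [[1, 3], [2], [4]], Q = [[1, 3], [2], [4]]

Insert each entry of the permutation into P by Schensted row insertion, recording in Q the position of each new cell.

Insert 4: appended to row 1. P = [[4]].
Insert 2: 2 bumps 4 from row 1; 4 starts row 2. P = [[2], [4]].
Insert 3: appended to row 1. P = [[2, 3], [4]].
Insert 1: 1 bumps 2 from row 1; 2 bumps 4 from row 2; 4 starts row 3. P = [[1, 3], [2], [4]].

So P = [[1, 3], [2], [4]], Q = [[1, 3], [2], [4]].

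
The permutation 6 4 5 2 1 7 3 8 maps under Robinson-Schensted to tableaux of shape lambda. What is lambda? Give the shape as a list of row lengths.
[4, 2, 1, 1]

Row-insert each entry into an empty tableau.

After inserting 6: P = [[6]].
After inserting 4: P = [[4], [6]].
After inserting 5: P = [[4, 5], [6]].
After inserting 2: P = [[2, 5], [4], [6]].
After inserting 1: P = [[1, 5], [2], [4], [6]].
After inserting 7: P = [[1, 5, 7], [2], [4], [6]].
After inserting 3: P = [[1, 3, 7], [2, 5], [4], [6]].
After inserting 8: P = [[1, 3, 7, 8], [2, 5], [4], [6]].

The final insertion tableau P = [[1, 3, 7, 8], [2, 5], [4], [6]] has shape [4, 2, 1, 1].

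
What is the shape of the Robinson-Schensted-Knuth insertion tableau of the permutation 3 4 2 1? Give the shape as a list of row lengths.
[2, 1, 1]

Row-insert each entry into an empty tableau.

After inserting 3: P = [[3]].
After inserting 4: P = [[3, 4]].
After inserting 2: P = [[2, 4], [3]].
After inserting 1: P = [[1, 4], [2], [3]].

The final insertion tableau P = [[1, 4], [2], [3]] has shape [2, 1, 1].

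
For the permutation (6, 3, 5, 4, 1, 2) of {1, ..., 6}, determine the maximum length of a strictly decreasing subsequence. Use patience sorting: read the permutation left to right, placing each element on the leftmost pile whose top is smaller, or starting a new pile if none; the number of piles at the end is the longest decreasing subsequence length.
6: new pile. tops = [6]
3: new pile. tops = [6, 3]
5: onto pile 2 (replacing 3). tops = [6, 5]
4: new pile. tops = [6, 5, 4]
1: new pile. tops = [6, 5, 4, 1]
2: onto pile 4 (replacing 1). tops = [6, 5, 4, 2]

4 piles, so the longest decreasing subsequence has length 4.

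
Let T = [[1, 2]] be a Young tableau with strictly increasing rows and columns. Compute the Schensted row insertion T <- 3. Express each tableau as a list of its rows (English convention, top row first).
[[1, 2, 3]]

3 is larger than every entry of row 1, so it is appended to row 1. The new tableau is [[1, 2, 3]].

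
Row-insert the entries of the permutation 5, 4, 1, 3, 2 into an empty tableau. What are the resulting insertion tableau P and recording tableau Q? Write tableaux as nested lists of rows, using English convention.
Insert each entry of the permutation into P by Schensted row insertion, recording in Q the position of each new cell.

After inserting 5: P = [[5]].
After inserting 4: P = [[4], [5]].
After inserting 1: P = [[1], [4], [5]].
After inserting 3: P = [[1, 3], [4], [5]].
After inserting 2: P = [[1, 2], [3], [4], [5]].

So P = [[1, 2], [3], [4], [5]], Q = [[1, 4], [2], [3], [5]].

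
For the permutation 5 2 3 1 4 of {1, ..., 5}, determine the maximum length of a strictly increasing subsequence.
3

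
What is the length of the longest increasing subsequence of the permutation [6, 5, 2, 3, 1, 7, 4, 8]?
4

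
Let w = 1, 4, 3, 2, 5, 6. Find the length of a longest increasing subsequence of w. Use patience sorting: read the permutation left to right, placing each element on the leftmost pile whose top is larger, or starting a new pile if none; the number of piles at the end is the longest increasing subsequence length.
4

1: new pile. tops = [1]
4: new pile. tops = [1, 4]
3: onto pile 2 (replacing 4). tops = [1, 3]
2: onto pile 2 (replacing 3). tops = [1, 2]
5: new pile. tops = [1, 2, 5]
6: new pile. tops = [1, 2, 5, 6]

4 piles, so the longest increasing subsequence has length 4.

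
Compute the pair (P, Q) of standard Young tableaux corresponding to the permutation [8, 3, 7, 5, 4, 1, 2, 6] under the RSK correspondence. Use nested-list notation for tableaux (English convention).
Insert each entry of the permutation into P by Schensted row insertion, recording in Q the position of each new cell.

After inserting 8: P = [[8]].
After inserting 3: P = [[3], [8]].
After inserting 7: P = [[3, 7], [8]].
After inserting 5: P = [[3, 5], [7], [8]].
After inserting 4: P = [[3, 4], [5], [7], [8]].
After inserting 1: P = [[1, 4], [3], [5], [7], [8]].
After inserting 2: P = [[1, 2], [3, 4], [5], [7], [8]].
After inserting 6: P = [[1, 2, 6], [3, 4], [5], [7], [8]].

So P = [[1, 2, 6], [3, 4], [5], [7], [8]], Q = [[1, 3, 8], [2, 7], [4], [5], [6]].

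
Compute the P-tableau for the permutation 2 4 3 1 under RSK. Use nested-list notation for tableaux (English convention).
Insert 2: appended to row 1. P = [[2]].
Insert 4: appended to row 1. P = [[2, 4]].
Insert 3: 3 bumps 4 from row 1; 4 starts row 2. P = [[2, 3], [4]].
Insert 1: 1 bumps 2 from row 1; 2 bumps 4 from row 2; 4 starts row 3. P = [[1, 3], [2], [4]].

So P = [[1, 3], [2], [4]].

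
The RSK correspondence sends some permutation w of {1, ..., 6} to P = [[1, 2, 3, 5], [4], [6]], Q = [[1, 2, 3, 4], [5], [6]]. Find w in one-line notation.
1 2 4 6 5 3

Reverse the RSK construction: for i from n down to 1, find the cell of Q containing i, remove the entry at that cell from P, and reverse-bump it up through P; the value ejected from row 1 is w(i).

Step i=6: Q has 6 at row 3, column 1; remove 6 from row 3 of P and reverse-bump: 6 enters row 2 and ejects 4; 4 enters row 1 and ejects 3. So w(6) = 3. P is now [[1, 2, 4, 5], [6]].
Step i=5: Q has 5 at row 2, column 1; remove 6 from row 2 of P and reverse-bump: 6 enters row 1 and ejects 5. So w(5) = 5. P is now [[1, 2, 4, 6]].
Step i=4: Q has 4 at row 1, column 4; remove that cell from P, ejecting 6. So w(4) = 6. P is now [[1, 2, 4]].
Step i=3: Q has 3 at row 1, column 3; remove that cell from P, ejecting 4. So w(3) = 4. P is now [[1, 2]].
Step i=2: Q has 2 at row 1, column 2; remove that cell from P, ejecting 2. So w(2) = 2. P is now [[1]].
Step i=1: Q has 1 at row 1, column 1; remove that cell from P, ejecting 1. So w(1) = 1. P is now [].

So w = 1 2 4 6 5 3.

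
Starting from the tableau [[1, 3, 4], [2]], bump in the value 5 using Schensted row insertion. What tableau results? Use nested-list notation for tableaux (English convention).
5 is larger than every entry of row 1, so it is appended to row 1. The new tableau is [[1, 3, 4, 5], [2]].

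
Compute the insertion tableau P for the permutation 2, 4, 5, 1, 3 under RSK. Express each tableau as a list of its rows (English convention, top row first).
P = [[1, 3, 5], [2, 4]]

Insert 2: appended to row 1. P = [[2]].
Insert 4: appended to row 1. P = [[2, 4]].
Insert 5: appended to row 1. P = [[2, 4, 5]].
Insert 1: 1 bumps 2 from row 1; 2 starts row 2. P = [[1, 4, 5], [2]].
Insert 3: 3 bumps 4 from row 1; 4 appends to row 2. P = [[1, 3, 5], [2, 4]].

So P = [[1, 3, 5], [2, 4]].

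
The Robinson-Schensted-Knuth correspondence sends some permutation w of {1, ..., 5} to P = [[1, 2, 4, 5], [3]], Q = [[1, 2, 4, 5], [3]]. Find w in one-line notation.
1 3 2 4 5

Reverse the RSK construction: for i from n down to 1, find the cell of Q containing i, remove the entry at that cell from P, and reverse-bump it up through P; the value ejected from row 1 is w(i).

Step i=5: Q has 5 at row 1, column 4; remove that cell from P, ejecting 5. So w(5) = 5. P is now [[1, 2, 4], [3]].
Step i=4: Q has 4 at row 1, column 3; remove that cell from P, ejecting 4. So w(4) = 4. P is now [[1, 2], [3]].
Step i=3: Q has 3 at row 2, column 1; remove 3 from row 2 of P and reverse-bump: 3 enters row 1 and ejects 2. So w(3) = 2. P is now [[1, 3]].
Step i=2: Q has 2 at row 1, column 2; remove that cell from P, ejecting 3. So w(2) = 3. P is now [[1]].
Step i=1: Q has 1 at row 1, column 1; remove that cell from P, ejecting 1. So w(1) = 1. P is now [].

So w = 1 3 2 4 5.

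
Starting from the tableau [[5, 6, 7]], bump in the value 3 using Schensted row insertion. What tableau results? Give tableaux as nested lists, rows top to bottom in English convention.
In row 1, 3 replaces 5 (the leftmost entry greater than 3); 5 is bumped to row 2. 5 starts a new row 2. The new tableau is [[3, 6, 7], [5]].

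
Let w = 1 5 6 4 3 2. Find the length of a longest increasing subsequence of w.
3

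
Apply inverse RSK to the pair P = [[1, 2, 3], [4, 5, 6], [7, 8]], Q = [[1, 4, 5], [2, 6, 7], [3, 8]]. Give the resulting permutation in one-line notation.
Reverse the RSK construction: for i from n down to 1, find the cell of Q containing i, remove the entry at that cell from P, and reverse-bump it up through P; the value ejected from row 1 is w(i).

Step i=8: Q has 8 at row 3, column 2; remove 8 from row 3 of P and reverse-bump: 8 enters row 2 and ejects 6; 6 enters row 1 and ejects 3. So w(8) = 3. P is now [[1, 2, 6], [4, 5, 8], [7]].
Step i=7: Q has 7 at row 2, column 3; remove 8 from row 2 of P and reverse-bump: 8 enters row 1 and ejects 6. So w(7) = 6. P is now [[1, 2, 8], [4, 5], [7]].
Step i=6: Q has 6 at row 2, column 2; remove 5 from row 2 of P and reverse-bump: 5 enters row 1 and ejects 2. So w(6) = 2. P is now [[1, 5, 8], [4], [7]].
Step i=5: Q has 5 at row 1, column 3; remove that cell from P, ejecting 8. So w(5) = 8. P is now [[1, 5], [4], [7]].
Step i=4: Q has 4 at row 1, column 2; remove that cell from P, ejecting 5. So w(4) = 5. P is now [[1], [4], [7]].
Step i=3: Q has 3 at row 3, column 1; remove 7 from row 3 of P and reverse-bump: 7 enters row 2 and ejects 4; 4 enters row 1 and ejects 1. So w(3) = 1. P is now [[4], [7]].
Step i=2: Q has 2 at row 2, column 1; remove 7 from row 2 of P and reverse-bump: 7 enters row 1 and ejects 4. So w(2) = 4. P is now [[7]].
Step i=1: Q has 1 at row 1, column 1; remove that cell from P, ejecting 7. So w(1) = 7. P is now [].

So w = 7 4 1 5 8 2 6 3.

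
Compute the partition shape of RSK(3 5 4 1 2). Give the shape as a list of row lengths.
[2, 2, 1]

Row-insert each entry into an empty tableau.

After inserting 3: P = [[3]].
After inserting 5: P = [[3, 5]].
After inserting 4: P = [[3, 4], [5]].
After inserting 1: P = [[1, 4], [3], [5]].
After inserting 2: P = [[1, 2], [3, 4], [5]].

The final insertion tableau P = [[1, 2], [3, 4], [5]] has shape [2, 2, 1].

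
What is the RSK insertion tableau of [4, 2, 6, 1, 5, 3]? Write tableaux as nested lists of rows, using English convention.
Insert 4: appended to row 1. P = [[4]].
Insert 2: 2 bumps 4 from row 1; 4 starts row 2. P = [[2], [4]].
Insert 6: appended to row 1. P = [[2, 6], [4]].
Insert 1: 1 bumps 2 from row 1; 2 bumps 4 from row 2; 4 starts row 3. P = [[1, 6], [2], [4]].
Insert 5: 5 bumps 6 from row 1; 6 appends to row 2. P = [[1, 5], [2, 6], [4]].
Insert 3: 3 bumps 5 from row 1; 5 bumps 6 from row 2; 6 appends to row 3. P = [[1, 3], [2, 5], [4, 6]].

So P = [[1, 3], [2, 5], [4, 6]].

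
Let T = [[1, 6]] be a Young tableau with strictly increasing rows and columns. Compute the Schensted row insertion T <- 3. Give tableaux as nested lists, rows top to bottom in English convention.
[[1, 3], [6]]

In row 1, 3 replaces 6 (the leftmost entry greater than 3); 6 is bumped to row 2. 6 starts a new row 2. The new tableau is [[1, 3], [6]].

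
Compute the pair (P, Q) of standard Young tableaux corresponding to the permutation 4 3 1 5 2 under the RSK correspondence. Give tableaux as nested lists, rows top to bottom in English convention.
Insert each entry of the permutation into P by Schensted row insertion, recording in Q the position of each new cell.

Insert 4: appended to row 1. P = [[4]], Q = [[1]].
Insert 3: 3 bumps 4 from row 1; 4 starts row 2. P = [[3], [4]], Q = [[1], [2]].
Insert 1: 1 bumps 3 from row 1; 3 bumps 4 from row 2; 4 starts row 3. P = [[1], [3], [4]], Q = [[1], [2], [3]].
Insert 5: appended to row 1. P = [[1, 5], [3], [4]], Q = [[1, 4], [2], [3]].
Insert 2: 2 bumps 5 from row 1; 5 appends to row 2. P = [[1, 2], [3, 5], [4]], Q = [[1, 4], [2, 5], [3]].

So P = [[1, 2], [3, 5], [4]], Q = [[1, 4], [2, 5], [3]].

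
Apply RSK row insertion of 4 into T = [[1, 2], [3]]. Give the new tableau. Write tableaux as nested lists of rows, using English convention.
[[1, 2, 4], [3]]

4 is larger than every entry of row 1, so it is appended to row 1. The new tableau is [[1, 2, 4], [3]].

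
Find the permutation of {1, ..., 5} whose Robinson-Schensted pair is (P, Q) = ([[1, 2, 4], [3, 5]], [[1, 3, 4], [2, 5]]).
3 1 2 5 4

Reverse the RSK construction: for i from n down to 1, find the cell of Q containing i, remove the entry at that cell from P, and reverse-bump it up through P; the value ejected from row 1 is w(i).

Step i=5: Q has 5 at row 2, column 2; remove 5 from row 2 of P and reverse-bump: 5 enters row 1 and ejects 4. So w(5) = 4. P is now [[1, 2, 5], [3]].
Step i=4: Q has 4 at row 1, column 3; remove that cell from P, ejecting 5. So w(4) = 5. P is now [[1, 2], [3]].
Step i=3: Q has 3 at row 1, column 2; remove that cell from P, ejecting 2. So w(3) = 2. P is now [[1], [3]].
Step i=2: Q has 2 at row 2, column 1; remove 3 from row 2 of P and reverse-bump: 3 enters row 1 and ejects 1. So w(2) = 1. P is now [[3]].
Step i=1: Q has 1 at row 1, column 1; remove that cell from P, ejecting 3. So w(1) = 3. P is now [].

So w = 3 1 2 5 4.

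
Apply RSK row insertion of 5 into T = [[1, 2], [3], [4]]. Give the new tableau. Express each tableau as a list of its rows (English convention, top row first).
5 is larger than every entry of row 1, so it is appended to row 1. The new tableau is [[1, 2, 5], [3], [4]].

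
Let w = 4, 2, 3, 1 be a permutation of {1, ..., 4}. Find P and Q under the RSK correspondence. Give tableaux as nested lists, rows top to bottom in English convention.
Insert each entry of the permutation into P by Schensted row insertion, recording in Q the position of each new cell.

Insert 4: appended to row 1. P = [[4]].
Insert 2: 2 bumps 4 from row 1; 4 starts row 2. P = [[2], [4]].
Insert 3: appended to row 1. P = [[2, 3], [4]].
Insert 1: 1 bumps 2 from row 1; 2 bumps 4 from row 2; 4 starts row 3. P = [[1, 3], [2], [4]].

So P = [[1, 3], [2], [4]], Q = [[1, 3], [2], [4]].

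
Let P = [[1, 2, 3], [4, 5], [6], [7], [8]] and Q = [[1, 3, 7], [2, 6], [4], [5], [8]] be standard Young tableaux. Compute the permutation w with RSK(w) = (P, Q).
8 4 7 6 1 2 5 3

Reverse the RSK construction: for i from n down to 1, find the cell of Q containing i, remove the entry at that cell from P, and reverse-bump it up through P; the value ejected from row 1 is w(i).

Step i=8: Q has 8 at row 5, column 1; remove 8 from row 5 of P and reverse-bump: 8 enters row 4 and ejects 7; 7 enters row 3 and ejects 6; 6 enters row 2 and ejects 5; 5 enters row 1 and ejects 3. So w(8) = 3. P is now [[1, 2, 5], [4, 6], [7], [8]].
Step i=7: Q has 7 at row 1, column 3; remove that cell from P, ejecting 5. So w(7) = 5. P is now [[1, 2], [4, 6], [7], [8]].
Step i=6: Q has 6 at row 2, column 2; remove 6 from row 2 of P and reverse-bump: 6 enters row 1 and ejects 2. So w(6) = 2. P is now [[1, 6], [4], [7], [8]].
Step i=5: Q has 5 at row 4, column 1; remove 8 from row 4 of P and reverse-bump: 8 enters row 3 and ejects 7; 7 enters row 2 and ejects 4; 4 enters row 1 and ejects 1. So w(5) = 1. P is now [[4, 6], [7], [8]].
Step i=4: Q has 4 at row 3, column 1; remove 8 from row 3 of P and reverse-bump: 8 enters row 2 and ejects 7; 7 enters row 1 and ejects 6. So w(4) = 6. P is now [[4, 7], [8]].
Step i=3: Q has 3 at row 1, column 2; remove that cell from P, ejecting 7. So w(3) = 7. P is now [[4], [8]].
Step i=2: Q has 2 at row 2, column 1; remove 8 from row 2 of P and reverse-bump: 8 enters row 1 and ejects 4. So w(2) = 4. P is now [[8]].
Step i=1: Q has 1 at row 1, column 1; remove that cell from P, ejecting 8. So w(1) = 8. P is now [].

So w = 8 4 7 6 1 2 5 3.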